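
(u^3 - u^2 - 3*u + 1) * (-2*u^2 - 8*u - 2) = -2*u^5 - 6*u^4 + 12*u^3 + 24*u^2 - 2*u - 2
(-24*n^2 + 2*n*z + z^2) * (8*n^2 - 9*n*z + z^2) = -192*n^4 + 232*n^3*z - 34*n^2*z^2 - 7*n*z^3 + z^4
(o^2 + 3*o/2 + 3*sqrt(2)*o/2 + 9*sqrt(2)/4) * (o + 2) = o^3 + 3*sqrt(2)*o^2/2 + 7*o^2/2 + 3*o + 21*sqrt(2)*o/4 + 9*sqrt(2)/2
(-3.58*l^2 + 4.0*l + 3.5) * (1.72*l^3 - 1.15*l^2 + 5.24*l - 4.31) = -6.1576*l^5 + 10.997*l^4 - 17.3392*l^3 + 32.3648*l^2 + 1.1*l - 15.085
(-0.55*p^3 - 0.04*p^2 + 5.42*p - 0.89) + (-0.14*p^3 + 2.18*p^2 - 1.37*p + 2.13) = -0.69*p^3 + 2.14*p^2 + 4.05*p + 1.24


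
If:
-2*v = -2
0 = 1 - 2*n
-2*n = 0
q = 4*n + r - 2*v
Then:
No Solution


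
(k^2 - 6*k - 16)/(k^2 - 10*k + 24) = (k^2 - 6*k - 16)/(k^2 - 10*k + 24)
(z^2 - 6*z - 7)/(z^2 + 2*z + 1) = (z - 7)/(z + 1)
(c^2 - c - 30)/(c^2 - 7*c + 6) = (c + 5)/(c - 1)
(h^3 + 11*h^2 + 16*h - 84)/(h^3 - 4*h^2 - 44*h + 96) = (h + 7)/(h - 8)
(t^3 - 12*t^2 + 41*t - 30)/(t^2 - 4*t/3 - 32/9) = 9*(-t^3 + 12*t^2 - 41*t + 30)/(-9*t^2 + 12*t + 32)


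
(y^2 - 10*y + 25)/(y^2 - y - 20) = (y - 5)/(y + 4)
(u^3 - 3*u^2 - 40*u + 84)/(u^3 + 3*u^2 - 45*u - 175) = (u^2 + 4*u - 12)/(u^2 + 10*u + 25)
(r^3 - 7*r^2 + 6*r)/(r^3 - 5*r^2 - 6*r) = (r - 1)/(r + 1)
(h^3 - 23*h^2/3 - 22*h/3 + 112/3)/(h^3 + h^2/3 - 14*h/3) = (h - 8)/h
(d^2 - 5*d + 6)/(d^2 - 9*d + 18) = (d - 2)/(d - 6)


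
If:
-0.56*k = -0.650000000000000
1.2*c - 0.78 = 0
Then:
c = 0.65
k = 1.16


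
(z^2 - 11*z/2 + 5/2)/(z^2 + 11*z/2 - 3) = (z - 5)/(z + 6)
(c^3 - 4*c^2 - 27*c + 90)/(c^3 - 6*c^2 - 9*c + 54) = (c + 5)/(c + 3)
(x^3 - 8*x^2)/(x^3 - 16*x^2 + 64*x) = x/(x - 8)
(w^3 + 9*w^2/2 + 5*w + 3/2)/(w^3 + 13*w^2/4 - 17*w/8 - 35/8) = 4*(2*w^2 + 7*w + 3)/(8*w^2 + 18*w - 35)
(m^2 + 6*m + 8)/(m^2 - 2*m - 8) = (m + 4)/(m - 4)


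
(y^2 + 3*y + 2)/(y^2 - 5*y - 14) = (y + 1)/(y - 7)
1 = 1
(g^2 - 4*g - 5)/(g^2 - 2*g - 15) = (g + 1)/(g + 3)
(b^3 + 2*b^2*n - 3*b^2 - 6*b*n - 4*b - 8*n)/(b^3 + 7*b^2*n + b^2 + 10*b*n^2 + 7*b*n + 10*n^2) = (b - 4)/(b + 5*n)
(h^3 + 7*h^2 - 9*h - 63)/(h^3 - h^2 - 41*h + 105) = (h + 3)/(h - 5)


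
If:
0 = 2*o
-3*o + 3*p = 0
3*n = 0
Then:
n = 0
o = 0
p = 0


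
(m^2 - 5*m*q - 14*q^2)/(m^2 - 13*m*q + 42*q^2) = (-m - 2*q)/(-m + 6*q)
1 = 1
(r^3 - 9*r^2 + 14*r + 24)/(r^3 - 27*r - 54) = (r^2 - 3*r - 4)/(r^2 + 6*r + 9)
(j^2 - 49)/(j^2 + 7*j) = (j - 7)/j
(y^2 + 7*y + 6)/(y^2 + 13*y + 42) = (y + 1)/(y + 7)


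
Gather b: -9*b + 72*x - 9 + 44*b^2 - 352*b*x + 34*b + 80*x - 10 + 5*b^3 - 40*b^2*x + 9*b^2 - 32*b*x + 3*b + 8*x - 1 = 5*b^3 + b^2*(53 - 40*x) + b*(28 - 384*x) + 160*x - 20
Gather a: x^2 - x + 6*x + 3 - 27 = x^2 + 5*x - 24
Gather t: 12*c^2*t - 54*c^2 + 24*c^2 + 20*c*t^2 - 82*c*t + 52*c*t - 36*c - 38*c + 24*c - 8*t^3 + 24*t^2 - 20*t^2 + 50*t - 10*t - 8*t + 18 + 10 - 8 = -30*c^2 - 50*c - 8*t^3 + t^2*(20*c + 4) + t*(12*c^2 - 30*c + 32) + 20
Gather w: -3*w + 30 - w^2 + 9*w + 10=-w^2 + 6*w + 40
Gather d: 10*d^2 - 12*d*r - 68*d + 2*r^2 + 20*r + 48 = 10*d^2 + d*(-12*r - 68) + 2*r^2 + 20*r + 48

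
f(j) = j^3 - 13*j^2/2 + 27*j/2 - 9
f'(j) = 3*j^2 - 13*j + 27/2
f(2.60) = -0.26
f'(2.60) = -0.02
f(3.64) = 2.25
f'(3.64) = 5.93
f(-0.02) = -9.27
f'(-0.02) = 13.76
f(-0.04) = -9.55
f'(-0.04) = 14.02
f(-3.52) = -180.67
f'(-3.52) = 96.43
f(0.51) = -3.67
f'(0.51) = 7.65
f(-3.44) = -173.07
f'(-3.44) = 93.72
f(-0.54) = -18.34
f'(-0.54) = 21.39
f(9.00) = 315.00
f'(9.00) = 139.50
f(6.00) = 54.00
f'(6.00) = 43.50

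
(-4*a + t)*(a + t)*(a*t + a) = -4*a^3*t - 4*a^3 - 3*a^2*t^2 - 3*a^2*t + a*t^3 + a*t^2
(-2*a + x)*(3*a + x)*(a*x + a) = -6*a^3*x - 6*a^3 + a^2*x^2 + a^2*x + a*x^3 + a*x^2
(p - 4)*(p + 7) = p^2 + 3*p - 28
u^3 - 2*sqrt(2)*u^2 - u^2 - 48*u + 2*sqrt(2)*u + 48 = (u - 1)*(u - 6*sqrt(2))*(u + 4*sqrt(2))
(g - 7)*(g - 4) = g^2 - 11*g + 28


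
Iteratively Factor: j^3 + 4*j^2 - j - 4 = (j + 4)*(j^2 - 1) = (j + 1)*(j + 4)*(j - 1)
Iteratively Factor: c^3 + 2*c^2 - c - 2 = (c - 1)*(c^2 + 3*c + 2) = (c - 1)*(c + 1)*(c + 2)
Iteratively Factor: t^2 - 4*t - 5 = (t + 1)*(t - 5)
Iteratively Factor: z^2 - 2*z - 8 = (z + 2)*(z - 4)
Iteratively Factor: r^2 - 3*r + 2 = (r - 2)*(r - 1)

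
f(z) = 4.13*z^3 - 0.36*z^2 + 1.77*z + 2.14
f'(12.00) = 1777.29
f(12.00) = 7108.18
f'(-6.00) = 452.13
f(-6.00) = -913.52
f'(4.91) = 296.93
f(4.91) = 491.02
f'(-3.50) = 156.07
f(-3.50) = -185.54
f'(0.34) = 2.96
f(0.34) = 2.86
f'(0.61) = 5.94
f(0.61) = 4.02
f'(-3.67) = 171.29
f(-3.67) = -213.35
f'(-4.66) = 274.18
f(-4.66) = -431.86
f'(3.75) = 173.30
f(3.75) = 221.51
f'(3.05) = 114.83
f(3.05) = 121.37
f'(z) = 12.39*z^2 - 0.72*z + 1.77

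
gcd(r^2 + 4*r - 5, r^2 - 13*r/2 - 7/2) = 1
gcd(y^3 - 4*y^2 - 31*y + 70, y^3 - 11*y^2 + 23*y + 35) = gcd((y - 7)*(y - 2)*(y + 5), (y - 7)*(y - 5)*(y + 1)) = y - 7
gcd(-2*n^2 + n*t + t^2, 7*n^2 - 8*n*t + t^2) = -n + t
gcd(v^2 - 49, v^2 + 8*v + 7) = v + 7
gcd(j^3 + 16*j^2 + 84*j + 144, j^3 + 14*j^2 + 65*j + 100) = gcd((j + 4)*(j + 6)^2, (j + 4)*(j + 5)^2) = j + 4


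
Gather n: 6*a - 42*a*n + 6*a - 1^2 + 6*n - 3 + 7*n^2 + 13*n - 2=12*a + 7*n^2 + n*(19 - 42*a) - 6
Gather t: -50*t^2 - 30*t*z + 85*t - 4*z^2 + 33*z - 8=-50*t^2 + t*(85 - 30*z) - 4*z^2 + 33*z - 8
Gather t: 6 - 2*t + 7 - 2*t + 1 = 14 - 4*t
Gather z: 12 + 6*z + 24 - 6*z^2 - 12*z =-6*z^2 - 6*z + 36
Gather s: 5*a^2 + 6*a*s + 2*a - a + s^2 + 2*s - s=5*a^2 + a + s^2 + s*(6*a + 1)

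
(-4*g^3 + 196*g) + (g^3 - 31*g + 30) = -3*g^3 + 165*g + 30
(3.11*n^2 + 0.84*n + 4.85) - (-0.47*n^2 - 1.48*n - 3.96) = 3.58*n^2 + 2.32*n + 8.81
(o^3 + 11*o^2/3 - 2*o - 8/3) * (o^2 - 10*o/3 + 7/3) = o^5 + o^4/3 - 107*o^3/9 + 113*o^2/9 + 38*o/9 - 56/9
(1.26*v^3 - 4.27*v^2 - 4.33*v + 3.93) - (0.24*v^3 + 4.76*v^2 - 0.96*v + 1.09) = 1.02*v^3 - 9.03*v^2 - 3.37*v + 2.84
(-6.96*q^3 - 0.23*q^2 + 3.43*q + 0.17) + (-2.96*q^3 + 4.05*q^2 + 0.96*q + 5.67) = -9.92*q^3 + 3.82*q^2 + 4.39*q + 5.84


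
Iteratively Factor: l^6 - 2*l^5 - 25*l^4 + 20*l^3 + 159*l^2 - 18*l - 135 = (l + 1)*(l^5 - 3*l^4 - 22*l^3 + 42*l^2 + 117*l - 135) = (l + 1)*(l + 3)*(l^4 - 6*l^3 - 4*l^2 + 54*l - 45) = (l - 5)*(l + 1)*(l + 3)*(l^3 - l^2 - 9*l + 9) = (l - 5)*(l + 1)*(l + 3)^2*(l^2 - 4*l + 3) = (l - 5)*(l - 1)*(l + 1)*(l + 3)^2*(l - 3)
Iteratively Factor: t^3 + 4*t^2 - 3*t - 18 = (t + 3)*(t^2 + t - 6) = (t + 3)^2*(t - 2)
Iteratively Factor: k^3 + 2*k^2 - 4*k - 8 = (k + 2)*(k^2 - 4) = (k + 2)^2*(k - 2)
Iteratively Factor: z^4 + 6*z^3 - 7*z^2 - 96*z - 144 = (z - 4)*(z^3 + 10*z^2 + 33*z + 36) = (z - 4)*(z + 3)*(z^2 + 7*z + 12) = (z - 4)*(z + 3)^2*(z + 4)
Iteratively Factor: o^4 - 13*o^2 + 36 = (o + 3)*(o^3 - 3*o^2 - 4*o + 12) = (o - 2)*(o + 3)*(o^2 - o - 6) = (o - 2)*(o + 2)*(o + 3)*(o - 3)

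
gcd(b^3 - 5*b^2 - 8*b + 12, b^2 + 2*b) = b + 2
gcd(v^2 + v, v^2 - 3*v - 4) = v + 1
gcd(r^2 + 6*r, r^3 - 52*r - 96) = r + 6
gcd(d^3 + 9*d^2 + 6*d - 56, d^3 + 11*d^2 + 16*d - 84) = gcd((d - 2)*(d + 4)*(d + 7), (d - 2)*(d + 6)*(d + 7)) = d^2 + 5*d - 14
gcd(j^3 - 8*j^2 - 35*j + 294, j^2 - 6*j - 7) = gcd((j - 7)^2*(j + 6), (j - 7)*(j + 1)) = j - 7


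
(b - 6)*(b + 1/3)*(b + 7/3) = b^3 - 10*b^2/3 - 137*b/9 - 14/3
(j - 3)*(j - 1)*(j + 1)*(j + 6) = j^4 + 3*j^3 - 19*j^2 - 3*j + 18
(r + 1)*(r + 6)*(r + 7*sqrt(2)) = r^3 + 7*r^2 + 7*sqrt(2)*r^2 + 6*r + 49*sqrt(2)*r + 42*sqrt(2)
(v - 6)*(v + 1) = v^2 - 5*v - 6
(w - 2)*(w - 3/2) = w^2 - 7*w/2 + 3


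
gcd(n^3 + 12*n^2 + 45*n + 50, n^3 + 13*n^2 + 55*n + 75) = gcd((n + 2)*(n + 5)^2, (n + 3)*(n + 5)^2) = n^2 + 10*n + 25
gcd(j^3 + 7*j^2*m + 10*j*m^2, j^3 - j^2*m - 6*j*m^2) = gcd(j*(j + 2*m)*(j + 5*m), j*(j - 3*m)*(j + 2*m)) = j^2 + 2*j*m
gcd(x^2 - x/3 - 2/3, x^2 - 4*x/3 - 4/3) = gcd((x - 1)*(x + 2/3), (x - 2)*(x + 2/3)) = x + 2/3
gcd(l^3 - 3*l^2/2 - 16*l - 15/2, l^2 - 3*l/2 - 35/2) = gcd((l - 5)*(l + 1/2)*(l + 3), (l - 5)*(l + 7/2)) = l - 5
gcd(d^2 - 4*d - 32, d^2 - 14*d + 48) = d - 8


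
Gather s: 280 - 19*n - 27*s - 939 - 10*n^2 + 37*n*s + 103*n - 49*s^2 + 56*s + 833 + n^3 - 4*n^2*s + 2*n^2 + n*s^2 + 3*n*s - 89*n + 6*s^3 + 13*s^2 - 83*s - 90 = n^3 - 8*n^2 - 5*n + 6*s^3 + s^2*(n - 36) + s*(-4*n^2 + 40*n - 54) + 84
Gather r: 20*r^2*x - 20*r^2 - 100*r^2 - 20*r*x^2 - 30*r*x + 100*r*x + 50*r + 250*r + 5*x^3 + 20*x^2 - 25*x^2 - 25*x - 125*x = r^2*(20*x - 120) + r*(-20*x^2 + 70*x + 300) + 5*x^3 - 5*x^2 - 150*x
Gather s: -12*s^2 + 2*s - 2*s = -12*s^2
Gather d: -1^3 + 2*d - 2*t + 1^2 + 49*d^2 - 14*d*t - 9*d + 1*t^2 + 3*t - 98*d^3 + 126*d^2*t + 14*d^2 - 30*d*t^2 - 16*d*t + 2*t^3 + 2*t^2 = -98*d^3 + d^2*(126*t + 63) + d*(-30*t^2 - 30*t - 7) + 2*t^3 + 3*t^2 + t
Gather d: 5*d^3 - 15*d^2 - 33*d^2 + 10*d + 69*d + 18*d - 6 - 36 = 5*d^3 - 48*d^2 + 97*d - 42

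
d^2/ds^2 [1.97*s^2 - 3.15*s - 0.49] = 3.94000000000000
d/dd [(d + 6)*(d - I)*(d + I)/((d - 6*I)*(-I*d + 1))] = (I*d^2 + 12*d + 30 - 6*I)/(d^2 - 12*I*d - 36)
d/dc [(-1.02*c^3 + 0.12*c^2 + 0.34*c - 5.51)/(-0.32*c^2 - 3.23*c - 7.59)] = (0.3264*c^4 + 6.5892*c^3 + 22.9466*c^2 - 5.348*c - 20.3779)/(0.1024*c^4 + 2.0672*c^3 + 15.2905*c^2 + 49.0314*c + 57.6081)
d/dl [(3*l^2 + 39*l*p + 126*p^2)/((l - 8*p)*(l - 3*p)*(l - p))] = 3*(-l^4 - 26*l^3*p + 65*l^2*p^2 + 960*l*p^3 - 1782*p^4)/(l^6 - 24*l^5*p + 214*l^4*p^2 - 888*l^3*p^3 + 1801*l^2*p^4 - 1680*l*p^5 + 576*p^6)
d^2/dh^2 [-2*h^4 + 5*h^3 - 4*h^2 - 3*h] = -24*h^2 + 30*h - 8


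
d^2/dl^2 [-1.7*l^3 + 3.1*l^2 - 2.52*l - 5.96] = 6.2 - 10.2*l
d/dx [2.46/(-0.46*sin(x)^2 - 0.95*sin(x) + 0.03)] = (2.2632*sin(x) + 2.337)*cos(x)/(0.46*sin(x)^2 + 0.95*sin(x) - 0.03)^2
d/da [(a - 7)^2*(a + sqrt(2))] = (a - 7)*(3*a - 7 + 2*sqrt(2))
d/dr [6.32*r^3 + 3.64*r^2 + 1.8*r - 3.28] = 18.96*r^2 + 7.28*r + 1.8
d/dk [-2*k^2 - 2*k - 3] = -4*k - 2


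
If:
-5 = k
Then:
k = -5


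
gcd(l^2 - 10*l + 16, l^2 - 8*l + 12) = l - 2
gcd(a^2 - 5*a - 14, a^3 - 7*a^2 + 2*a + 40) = a + 2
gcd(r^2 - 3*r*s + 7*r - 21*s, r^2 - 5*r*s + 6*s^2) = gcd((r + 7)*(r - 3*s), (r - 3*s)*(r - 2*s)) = r - 3*s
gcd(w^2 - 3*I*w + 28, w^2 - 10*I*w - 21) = w - 7*I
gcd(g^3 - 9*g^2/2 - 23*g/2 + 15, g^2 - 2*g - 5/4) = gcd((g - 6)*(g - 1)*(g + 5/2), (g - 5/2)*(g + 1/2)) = 1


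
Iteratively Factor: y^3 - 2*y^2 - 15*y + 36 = (y - 3)*(y^2 + y - 12) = (y - 3)*(y + 4)*(y - 3)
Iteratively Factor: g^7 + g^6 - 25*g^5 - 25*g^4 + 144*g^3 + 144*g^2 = (g + 4)*(g^6 - 3*g^5 - 13*g^4 + 27*g^3 + 36*g^2) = g*(g + 4)*(g^5 - 3*g^4 - 13*g^3 + 27*g^2 + 36*g) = g*(g - 3)*(g + 4)*(g^4 - 13*g^2 - 12*g) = g*(g - 4)*(g - 3)*(g + 4)*(g^3 + 4*g^2 + 3*g) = g*(g - 4)*(g - 3)*(g + 3)*(g + 4)*(g^2 + g) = g*(g - 4)*(g - 3)*(g + 1)*(g + 3)*(g + 4)*(g)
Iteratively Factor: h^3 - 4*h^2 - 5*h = (h + 1)*(h^2 - 5*h) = h*(h + 1)*(h - 5)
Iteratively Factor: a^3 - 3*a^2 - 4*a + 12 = (a - 2)*(a^2 - a - 6) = (a - 2)*(a + 2)*(a - 3)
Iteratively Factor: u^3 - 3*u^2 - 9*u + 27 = (u - 3)*(u^2 - 9) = (u - 3)^2*(u + 3)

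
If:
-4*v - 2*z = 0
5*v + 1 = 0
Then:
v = -1/5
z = 2/5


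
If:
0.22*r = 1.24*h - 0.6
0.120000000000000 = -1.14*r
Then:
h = 0.47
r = -0.11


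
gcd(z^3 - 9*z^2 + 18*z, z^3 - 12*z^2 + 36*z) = z^2 - 6*z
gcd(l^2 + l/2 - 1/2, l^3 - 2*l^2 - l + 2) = l + 1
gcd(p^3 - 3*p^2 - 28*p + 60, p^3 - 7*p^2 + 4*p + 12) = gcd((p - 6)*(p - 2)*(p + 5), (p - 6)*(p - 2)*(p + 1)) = p^2 - 8*p + 12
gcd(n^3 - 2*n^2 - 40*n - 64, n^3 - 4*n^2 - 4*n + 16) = n + 2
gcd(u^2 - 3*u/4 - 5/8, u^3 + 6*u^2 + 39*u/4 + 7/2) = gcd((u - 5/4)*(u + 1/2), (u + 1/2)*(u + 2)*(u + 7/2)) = u + 1/2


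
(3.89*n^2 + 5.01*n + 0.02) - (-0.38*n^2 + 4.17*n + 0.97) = 4.27*n^2 + 0.84*n - 0.95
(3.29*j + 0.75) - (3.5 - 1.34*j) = 4.63*j - 2.75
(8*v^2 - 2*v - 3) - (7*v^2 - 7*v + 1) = v^2 + 5*v - 4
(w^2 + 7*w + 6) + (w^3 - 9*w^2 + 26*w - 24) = w^3 - 8*w^2 + 33*w - 18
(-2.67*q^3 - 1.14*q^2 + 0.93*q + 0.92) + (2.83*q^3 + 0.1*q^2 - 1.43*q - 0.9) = 0.16*q^3 - 1.04*q^2 - 0.5*q + 0.02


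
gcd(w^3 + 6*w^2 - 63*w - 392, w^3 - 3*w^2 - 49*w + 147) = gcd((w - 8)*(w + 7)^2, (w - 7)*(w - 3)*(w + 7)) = w + 7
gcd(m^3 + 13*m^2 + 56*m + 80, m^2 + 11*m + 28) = m + 4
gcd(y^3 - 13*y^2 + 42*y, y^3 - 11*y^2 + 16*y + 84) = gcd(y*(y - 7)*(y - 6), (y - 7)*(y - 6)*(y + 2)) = y^2 - 13*y + 42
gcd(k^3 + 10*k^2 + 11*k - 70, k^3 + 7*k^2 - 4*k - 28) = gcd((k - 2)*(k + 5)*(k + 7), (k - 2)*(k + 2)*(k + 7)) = k^2 + 5*k - 14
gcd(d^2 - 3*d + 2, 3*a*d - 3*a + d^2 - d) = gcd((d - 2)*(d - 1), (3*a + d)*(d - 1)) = d - 1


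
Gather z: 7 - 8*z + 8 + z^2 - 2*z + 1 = z^2 - 10*z + 16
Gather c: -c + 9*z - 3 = -c + 9*z - 3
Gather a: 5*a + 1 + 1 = 5*a + 2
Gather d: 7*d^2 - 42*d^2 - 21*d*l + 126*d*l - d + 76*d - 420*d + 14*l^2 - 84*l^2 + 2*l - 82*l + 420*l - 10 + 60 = -35*d^2 + d*(105*l - 345) - 70*l^2 + 340*l + 50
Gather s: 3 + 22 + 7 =32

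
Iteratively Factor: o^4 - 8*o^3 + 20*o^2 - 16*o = (o - 4)*(o^3 - 4*o^2 + 4*o) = (o - 4)*(o - 2)*(o^2 - 2*o) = o*(o - 4)*(o - 2)*(o - 2)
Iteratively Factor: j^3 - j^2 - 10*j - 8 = (j + 2)*(j^2 - 3*j - 4) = (j + 1)*(j + 2)*(j - 4)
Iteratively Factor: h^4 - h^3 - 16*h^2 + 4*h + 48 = (h - 4)*(h^3 + 3*h^2 - 4*h - 12) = (h - 4)*(h + 2)*(h^2 + h - 6) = (h - 4)*(h - 2)*(h + 2)*(h + 3)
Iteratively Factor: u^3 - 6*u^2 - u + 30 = (u + 2)*(u^2 - 8*u + 15) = (u - 3)*(u + 2)*(u - 5)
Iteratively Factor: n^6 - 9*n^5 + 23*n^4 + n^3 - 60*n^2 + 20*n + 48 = (n + 1)*(n^5 - 10*n^4 + 33*n^3 - 32*n^2 - 28*n + 48) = (n - 2)*(n + 1)*(n^4 - 8*n^3 + 17*n^2 + 2*n - 24) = (n - 2)*(n + 1)^2*(n^3 - 9*n^2 + 26*n - 24) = (n - 2)^2*(n + 1)^2*(n^2 - 7*n + 12) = (n - 3)*(n - 2)^2*(n + 1)^2*(n - 4)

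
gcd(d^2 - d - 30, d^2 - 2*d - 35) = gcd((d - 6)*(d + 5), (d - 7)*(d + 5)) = d + 5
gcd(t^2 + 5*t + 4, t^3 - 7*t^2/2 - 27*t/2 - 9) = t + 1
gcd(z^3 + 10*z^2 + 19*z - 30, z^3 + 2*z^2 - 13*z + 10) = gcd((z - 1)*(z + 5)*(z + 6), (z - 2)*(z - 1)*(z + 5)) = z^2 + 4*z - 5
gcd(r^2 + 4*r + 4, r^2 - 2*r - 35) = 1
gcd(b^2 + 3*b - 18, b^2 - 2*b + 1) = 1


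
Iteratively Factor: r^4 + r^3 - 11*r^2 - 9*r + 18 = (r - 3)*(r^3 + 4*r^2 + r - 6) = (r - 3)*(r + 2)*(r^2 + 2*r - 3) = (r - 3)*(r - 1)*(r + 2)*(r + 3)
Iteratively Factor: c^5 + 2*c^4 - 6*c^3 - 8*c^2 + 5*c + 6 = (c + 1)*(c^4 + c^3 - 7*c^2 - c + 6) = (c + 1)^2*(c^3 - 7*c + 6) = (c - 1)*(c + 1)^2*(c^2 + c - 6) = (c - 2)*(c - 1)*(c + 1)^2*(c + 3)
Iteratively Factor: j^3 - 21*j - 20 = (j + 4)*(j^2 - 4*j - 5) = (j - 5)*(j + 4)*(j + 1)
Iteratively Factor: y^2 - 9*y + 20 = (y - 4)*(y - 5)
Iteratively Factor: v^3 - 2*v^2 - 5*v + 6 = (v - 1)*(v^2 - v - 6) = (v - 3)*(v - 1)*(v + 2)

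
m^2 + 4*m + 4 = (m + 2)^2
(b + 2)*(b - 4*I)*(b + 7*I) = b^3 + 2*b^2 + 3*I*b^2 + 28*b + 6*I*b + 56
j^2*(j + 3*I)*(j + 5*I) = j^4 + 8*I*j^3 - 15*j^2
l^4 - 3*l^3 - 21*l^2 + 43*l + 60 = (l - 5)*(l - 3)*(l + 1)*(l + 4)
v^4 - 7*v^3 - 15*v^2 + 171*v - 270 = (v - 6)*(v - 3)^2*(v + 5)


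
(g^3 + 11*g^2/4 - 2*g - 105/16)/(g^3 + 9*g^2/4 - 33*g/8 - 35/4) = (g - 3/2)/(g - 2)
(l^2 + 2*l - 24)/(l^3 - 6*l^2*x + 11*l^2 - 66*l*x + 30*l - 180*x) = (4 - l)/(-l^2 + 6*l*x - 5*l + 30*x)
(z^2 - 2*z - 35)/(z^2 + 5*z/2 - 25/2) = 2*(z - 7)/(2*z - 5)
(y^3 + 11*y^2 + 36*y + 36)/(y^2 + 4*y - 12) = (y^2 + 5*y + 6)/(y - 2)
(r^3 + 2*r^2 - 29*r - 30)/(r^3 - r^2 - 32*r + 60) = (r + 1)/(r - 2)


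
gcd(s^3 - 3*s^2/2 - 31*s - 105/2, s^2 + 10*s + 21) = s + 3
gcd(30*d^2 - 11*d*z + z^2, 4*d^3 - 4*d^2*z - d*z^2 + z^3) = 1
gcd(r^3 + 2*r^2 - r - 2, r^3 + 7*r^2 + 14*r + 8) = r^2 + 3*r + 2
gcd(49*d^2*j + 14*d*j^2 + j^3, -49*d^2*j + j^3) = 7*d*j + j^2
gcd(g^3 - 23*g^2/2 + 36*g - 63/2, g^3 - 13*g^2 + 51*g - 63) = g^2 - 10*g + 21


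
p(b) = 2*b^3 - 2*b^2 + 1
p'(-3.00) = 66.00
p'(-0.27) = 1.52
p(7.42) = 707.92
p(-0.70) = -0.67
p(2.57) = 21.74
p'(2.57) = 29.35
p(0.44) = 0.78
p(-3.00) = -71.00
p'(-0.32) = 1.89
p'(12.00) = 816.00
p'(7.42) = 300.66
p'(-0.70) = 5.74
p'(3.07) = 44.27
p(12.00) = 3169.00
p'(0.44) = -0.60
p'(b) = 6*b^2 - 4*b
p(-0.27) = 0.81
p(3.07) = 40.02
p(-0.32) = 0.73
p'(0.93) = 1.47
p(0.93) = 0.88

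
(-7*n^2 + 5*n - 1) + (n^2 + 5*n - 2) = -6*n^2 + 10*n - 3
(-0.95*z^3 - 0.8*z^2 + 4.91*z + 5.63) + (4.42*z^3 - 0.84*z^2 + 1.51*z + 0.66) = 3.47*z^3 - 1.64*z^2 + 6.42*z + 6.29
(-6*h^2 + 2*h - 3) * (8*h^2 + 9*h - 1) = -48*h^4 - 38*h^3 - 29*h + 3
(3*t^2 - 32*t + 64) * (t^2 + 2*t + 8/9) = 3*t^4 - 26*t^3 + 8*t^2/3 + 896*t/9 + 512/9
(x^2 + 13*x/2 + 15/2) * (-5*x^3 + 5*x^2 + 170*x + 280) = -5*x^5 - 55*x^4/2 + 165*x^3 + 2845*x^2/2 + 3095*x + 2100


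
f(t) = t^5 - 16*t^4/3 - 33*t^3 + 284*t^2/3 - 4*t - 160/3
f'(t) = 5*t^4 - 64*t^3/3 - 99*t^2 + 568*t/3 - 4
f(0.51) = -35.45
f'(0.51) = 64.32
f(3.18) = -390.14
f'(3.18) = -577.77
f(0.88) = -8.70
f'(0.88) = 74.41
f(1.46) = 22.32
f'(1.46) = 17.72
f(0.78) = -16.20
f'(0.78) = 75.18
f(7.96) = -185.51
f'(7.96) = 4544.11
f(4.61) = -1619.68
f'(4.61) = -1066.95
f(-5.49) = -1549.82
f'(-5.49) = 4044.83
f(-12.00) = -288773.33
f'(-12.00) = 124012.00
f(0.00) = -53.33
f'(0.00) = -4.00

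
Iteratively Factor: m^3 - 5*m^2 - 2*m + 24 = (m - 3)*(m^2 - 2*m - 8) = (m - 3)*(m + 2)*(m - 4)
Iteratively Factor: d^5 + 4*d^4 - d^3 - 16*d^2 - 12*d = (d + 2)*(d^4 + 2*d^3 - 5*d^2 - 6*d) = (d + 2)*(d + 3)*(d^3 - d^2 - 2*d) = d*(d + 2)*(d + 3)*(d^2 - d - 2) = d*(d - 2)*(d + 2)*(d + 3)*(d + 1)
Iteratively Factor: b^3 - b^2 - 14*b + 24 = (b - 3)*(b^2 + 2*b - 8) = (b - 3)*(b + 4)*(b - 2)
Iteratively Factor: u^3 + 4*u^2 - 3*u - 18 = (u + 3)*(u^2 + u - 6) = (u + 3)^2*(u - 2)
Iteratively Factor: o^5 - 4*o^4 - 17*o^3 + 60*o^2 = (o)*(o^4 - 4*o^3 - 17*o^2 + 60*o) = o^2*(o^3 - 4*o^2 - 17*o + 60) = o^2*(o - 5)*(o^2 + o - 12) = o^2*(o - 5)*(o - 3)*(o + 4)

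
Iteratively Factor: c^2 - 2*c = (c)*(c - 2)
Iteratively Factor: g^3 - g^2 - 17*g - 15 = (g - 5)*(g^2 + 4*g + 3) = (g - 5)*(g + 3)*(g + 1)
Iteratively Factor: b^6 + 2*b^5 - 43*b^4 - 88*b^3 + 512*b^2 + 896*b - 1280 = (b + 4)*(b^5 - 2*b^4 - 35*b^3 + 52*b^2 + 304*b - 320) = (b + 4)^2*(b^4 - 6*b^3 - 11*b^2 + 96*b - 80) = (b - 4)*(b + 4)^2*(b^3 - 2*b^2 - 19*b + 20) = (b - 4)*(b + 4)^3*(b^2 - 6*b + 5) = (b - 5)*(b - 4)*(b + 4)^3*(b - 1)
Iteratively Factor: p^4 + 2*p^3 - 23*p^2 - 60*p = (p + 3)*(p^3 - p^2 - 20*p) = (p - 5)*(p + 3)*(p^2 + 4*p) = (p - 5)*(p + 3)*(p + 4)*(p)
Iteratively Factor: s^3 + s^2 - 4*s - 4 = (s - 2)*(s^2 + 3*s + 2) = (s - 2)*(s + 2)*(s + 1)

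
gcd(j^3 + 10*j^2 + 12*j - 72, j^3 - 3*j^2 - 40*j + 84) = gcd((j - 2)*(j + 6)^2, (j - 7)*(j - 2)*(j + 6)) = j^2 + 4*j - 12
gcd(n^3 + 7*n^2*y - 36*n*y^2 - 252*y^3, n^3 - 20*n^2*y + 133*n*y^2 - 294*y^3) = -n + 6*y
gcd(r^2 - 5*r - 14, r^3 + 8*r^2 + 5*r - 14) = r + 2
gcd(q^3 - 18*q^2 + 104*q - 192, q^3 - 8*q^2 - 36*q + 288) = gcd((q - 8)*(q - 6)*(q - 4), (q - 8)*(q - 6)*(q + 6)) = q^2 - 14*q + 48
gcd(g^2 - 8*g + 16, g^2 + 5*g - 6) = 1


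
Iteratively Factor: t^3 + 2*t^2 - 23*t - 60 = (t + 4)*(t^2 - 2*t - 15) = (t + 3)*(t + 4)*(t - 5)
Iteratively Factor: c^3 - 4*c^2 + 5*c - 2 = (c - 1)*(c^2 - 3*c + 2) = (c - 2)*(c - 1)*(c - 1)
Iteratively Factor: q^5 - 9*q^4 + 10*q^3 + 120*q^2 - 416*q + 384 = (q - 2)*(q^4 - 7*q^3 - 4*q^2 + 112*q - 192) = (q - 4)*(q - 2)*(q^3 - 3*q^2 - 16*q + 48) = (q - 4)^2*(q - 2)*(q^2 + q - 12) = (q - 4)^2*(q - 2)*(q + 4)*(q - 3)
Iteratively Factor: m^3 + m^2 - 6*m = (m - 2)*(m^2 + 3*m) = (m - 2)*(m + 3)*(m)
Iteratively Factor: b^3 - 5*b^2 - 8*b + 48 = (b - 4)*(b^2 - b - 12) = (b - 4)^2*(b + 3)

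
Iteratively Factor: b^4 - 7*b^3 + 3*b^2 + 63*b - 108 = (b + 3)*(b^3 - 10*b^2 + 33*b - 36) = (b - 3)*(b + 3)*(b^2 - 7*b + 12) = (b - 3)^2*(b + 3)*(b - 4)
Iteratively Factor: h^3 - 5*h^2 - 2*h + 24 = (h + 2)*(h^2 - 7*h + 12) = (h - 3)*(h + 2)*(h - 4)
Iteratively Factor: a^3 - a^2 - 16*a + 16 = (a - 4)*(a^2 + 3*a - 4) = (a - 4)*(a - 1)*(a + 4)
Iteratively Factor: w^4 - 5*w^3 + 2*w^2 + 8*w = (w)*(w^3 - 5*w^2 + 2*w + 8) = w*(w - 4)*(w^2 - w - 2) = w*(w - 4)*(w - 2)*(w + 1)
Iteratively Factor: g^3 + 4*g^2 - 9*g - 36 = (g - 3)*(g^2 + 7*g + 12) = (g - 3)*(g + 4)*(g + 3)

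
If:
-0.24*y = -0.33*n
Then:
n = 0.727272727272727*y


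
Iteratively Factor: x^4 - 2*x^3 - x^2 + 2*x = (x - 2)*(x^3 - x) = (x - 2)*(x - 1)*(x^2 + x) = (x - 2)*(x - 1)*(x + 1)*(x)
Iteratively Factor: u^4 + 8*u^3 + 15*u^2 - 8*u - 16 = (u - 1)*(u^3 + 9*u^2 + 24*u + 16) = (u - 1)*(u + 4)*(u^2 + 5*u + 4) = (u - 1)*(u + 4)^2*(u + 1)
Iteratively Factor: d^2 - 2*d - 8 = (d - 4)*(d + 2)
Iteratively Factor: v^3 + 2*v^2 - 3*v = (v)*(v^2 + 2*v - 3) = v*(v + 3)*(v - 1)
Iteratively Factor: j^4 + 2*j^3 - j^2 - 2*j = (j)*(j^3 + 2*j^2 - j - 2) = j*(j - 1)*(j^2 + 3*j + 2) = j*(j - 1)*(j + 1)*(j + 2)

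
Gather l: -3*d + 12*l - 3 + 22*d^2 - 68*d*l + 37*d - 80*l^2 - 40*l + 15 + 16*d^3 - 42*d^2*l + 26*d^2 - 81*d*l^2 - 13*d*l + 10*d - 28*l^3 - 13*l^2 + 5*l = 16*d^3 + 48*d^2 + 44*d - 28*l^3 + l^2*(-81*d - 93) + l*(-42*d^2 - 81*d - 23) + 12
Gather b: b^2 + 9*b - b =b^2 + 8*b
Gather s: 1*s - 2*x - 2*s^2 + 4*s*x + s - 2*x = -2*s^2 + s*(4*x + 2) - 4*x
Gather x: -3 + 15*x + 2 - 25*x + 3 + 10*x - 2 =0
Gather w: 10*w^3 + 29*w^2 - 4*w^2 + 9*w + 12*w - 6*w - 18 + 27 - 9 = 10*w^3 + 25*w^2 + 15*w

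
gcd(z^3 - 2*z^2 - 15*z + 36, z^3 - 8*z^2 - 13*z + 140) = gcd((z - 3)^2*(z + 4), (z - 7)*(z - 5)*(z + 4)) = z + 4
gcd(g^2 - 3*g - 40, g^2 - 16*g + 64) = g - 8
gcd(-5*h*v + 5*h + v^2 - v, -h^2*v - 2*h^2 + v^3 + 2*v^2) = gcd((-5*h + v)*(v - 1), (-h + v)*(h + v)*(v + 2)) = 1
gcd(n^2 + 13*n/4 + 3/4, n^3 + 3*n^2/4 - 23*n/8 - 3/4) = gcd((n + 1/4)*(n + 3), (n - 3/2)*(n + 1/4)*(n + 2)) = n + 1/4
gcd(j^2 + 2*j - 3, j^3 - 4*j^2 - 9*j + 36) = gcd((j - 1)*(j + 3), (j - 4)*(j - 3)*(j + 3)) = j + 3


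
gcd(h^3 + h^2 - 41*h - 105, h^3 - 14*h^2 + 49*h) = h - 7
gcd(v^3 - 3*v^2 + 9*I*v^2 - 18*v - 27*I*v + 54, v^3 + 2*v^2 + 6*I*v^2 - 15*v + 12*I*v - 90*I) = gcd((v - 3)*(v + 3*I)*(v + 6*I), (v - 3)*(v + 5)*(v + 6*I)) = v^2 + v*(-3 + 6*I) - 18*I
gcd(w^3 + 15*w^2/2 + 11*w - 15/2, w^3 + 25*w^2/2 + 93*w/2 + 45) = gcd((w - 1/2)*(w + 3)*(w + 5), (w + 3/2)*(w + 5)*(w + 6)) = w + 5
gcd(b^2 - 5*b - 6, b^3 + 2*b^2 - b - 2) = b + 1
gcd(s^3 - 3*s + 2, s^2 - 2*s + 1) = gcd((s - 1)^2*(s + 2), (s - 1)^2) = s^2 - 2*s + 1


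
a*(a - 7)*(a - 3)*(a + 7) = a^4 - 3*a^3 - 49*a^2 + 147*a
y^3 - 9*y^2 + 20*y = y*(y - 5)*(y - 4)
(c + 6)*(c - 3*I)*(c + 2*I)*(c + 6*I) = c^4 + 6*c^3 + 5*I*c^3 + 12*c^2 + 30*I*c^2 + 72*c + 36*I*c + 216*I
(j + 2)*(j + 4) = j^2 + 6*j + 8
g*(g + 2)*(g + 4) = g^3 + 6*g^2 + 8*g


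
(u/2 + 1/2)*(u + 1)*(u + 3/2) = u^3/2 + 7*u^2/4 + 2*u + 3/4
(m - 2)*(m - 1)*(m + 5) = m^3 + 2*m^2 - 13*m + 10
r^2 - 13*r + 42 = (r - 7)*(r - 6)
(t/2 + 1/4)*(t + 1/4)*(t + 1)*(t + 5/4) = t^4/2 + 3*t^3/2 + 49*t^2/32 + 39*t/64 + 5/64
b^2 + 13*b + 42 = (b + 6)*(b + 7)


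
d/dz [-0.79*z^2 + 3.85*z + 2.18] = 3.85 - 1.58*z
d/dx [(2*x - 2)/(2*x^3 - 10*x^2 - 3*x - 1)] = 8*(-x^3 + 4*x^2 - 5*x - 1)/(4*x^6 - 40*x^5 + 88*x^4 + 56*x^3 + 29*x^2 + 6*x + 1)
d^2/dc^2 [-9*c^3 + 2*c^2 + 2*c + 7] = 4 - 54*c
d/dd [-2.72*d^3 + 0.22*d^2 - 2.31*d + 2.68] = -8.16*d^2 + 0.44*d - 2.31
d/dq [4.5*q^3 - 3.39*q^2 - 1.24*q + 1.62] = 13.5*q^2 - 6.78*q - 1.24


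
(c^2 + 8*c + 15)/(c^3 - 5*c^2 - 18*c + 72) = (c^2 + 8*c + 15)/(c^3 - 5*c^2 - 18*c + 72)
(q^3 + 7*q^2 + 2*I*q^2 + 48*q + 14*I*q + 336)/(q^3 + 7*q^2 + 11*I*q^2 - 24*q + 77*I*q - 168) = (q - 6*I)/(q + 3*I)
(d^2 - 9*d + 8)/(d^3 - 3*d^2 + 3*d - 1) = (d - 8)/(d^2 - 2*d + 1)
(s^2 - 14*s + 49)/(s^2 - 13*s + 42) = (s - 7)/(s - 6)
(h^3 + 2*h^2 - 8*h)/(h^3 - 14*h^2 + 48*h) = (h^2 + 2*h - 8)/(h^2 - 14*h + 48)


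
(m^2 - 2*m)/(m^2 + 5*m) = (m - 2)/(m + 5)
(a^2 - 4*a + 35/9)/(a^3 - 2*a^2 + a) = (a^2 - 4*a + 35/9)/(a*(a^2 - 2*a + 1))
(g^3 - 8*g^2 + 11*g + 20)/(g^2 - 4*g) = g - 4 - 5/g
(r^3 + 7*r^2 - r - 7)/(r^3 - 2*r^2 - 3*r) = (r^2 + 6*r - 7)/(r*(r - 3))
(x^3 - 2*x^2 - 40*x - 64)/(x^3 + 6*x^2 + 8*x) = (x - 8)/x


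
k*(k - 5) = k^2 - 5*k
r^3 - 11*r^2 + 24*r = r*(r - 8)*(r - 3)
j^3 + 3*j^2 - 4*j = j*(j - 1)*(j + 4)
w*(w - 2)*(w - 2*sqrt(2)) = w^3 - 2*sqrt(2)*w^2 - 2*w^2 + 4*sqrt(2)*w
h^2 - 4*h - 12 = (h - 6)*(h + 2)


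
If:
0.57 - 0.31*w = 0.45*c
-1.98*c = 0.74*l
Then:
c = 1.26666666666667 - 0.688888888888889*w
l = 1.84324324324324*w - 3.38918918918919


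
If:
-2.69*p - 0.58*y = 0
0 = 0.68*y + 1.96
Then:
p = 0.62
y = -2.88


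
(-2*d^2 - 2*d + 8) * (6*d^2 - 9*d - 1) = -12*d^4 + 6*d^3 + 68*d^2 - 70*d - 8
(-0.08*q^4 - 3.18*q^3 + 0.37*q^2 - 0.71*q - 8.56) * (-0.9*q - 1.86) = 0.072*q^5 + 3.0108*q^4 + 5.5818*q^3 - 0.0492*q^2 + 9.0246*q + 15.9216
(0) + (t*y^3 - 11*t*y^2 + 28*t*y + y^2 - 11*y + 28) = t*y^3 - 11*t*y^2 + 28*t*y + y^2 - 11*y + 28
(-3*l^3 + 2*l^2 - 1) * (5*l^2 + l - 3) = -15*l^5 + 7*l^4 + 11*l^3 - 11*l^2 - l + 3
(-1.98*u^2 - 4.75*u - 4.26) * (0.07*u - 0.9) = -0.1386*u^3 + 1.4495*u^2 + 3.9768*u + 3.834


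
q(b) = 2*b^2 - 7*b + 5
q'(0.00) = -7.00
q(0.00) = 5.00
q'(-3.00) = -19.00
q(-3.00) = 44.00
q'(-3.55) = -21.20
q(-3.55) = 55.06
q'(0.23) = -6.08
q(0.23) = 3.50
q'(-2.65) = -17.60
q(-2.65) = 37.60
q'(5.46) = 14.84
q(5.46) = 26.40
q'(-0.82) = -10.28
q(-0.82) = 12.08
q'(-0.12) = -7.48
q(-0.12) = 5.87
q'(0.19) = -6.24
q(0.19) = 3.74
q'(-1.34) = -12.36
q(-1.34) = 17.97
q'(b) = 4*b - 7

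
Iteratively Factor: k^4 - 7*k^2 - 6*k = (k - 3)*(k^3 + 3*k^2 + 2*k) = (k - 3)*(k + 2)*(k^2 + k) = k*(k - 3)*(k + 2)*(k + 1)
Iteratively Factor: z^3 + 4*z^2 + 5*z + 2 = (z + 1)*(z^2 + 3*z + 2) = (z + 1)*(z + 2)*(z + 1)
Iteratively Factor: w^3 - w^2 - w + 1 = (w + 1)*(w^2 - 2*w + 1) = (w - 1)*(w + 1)*(w - 1)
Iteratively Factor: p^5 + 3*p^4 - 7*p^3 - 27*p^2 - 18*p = (p - 3)*(p^4 + 6*p^3 + 11*p^2 + 6*p) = (p - 3)*(p + 2)*(p^3 + 4*p^2 + 3*p) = (p - 3)*(p + 1)*(p + 2)*(p^2 + 3*p) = p*(p - 3)*(p + 1)*(p + 2)*(p + 3)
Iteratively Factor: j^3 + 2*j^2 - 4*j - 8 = (j - 2)*(j^2 + 4*j + 4) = (j - 2)*(j + 2)*(j + 2)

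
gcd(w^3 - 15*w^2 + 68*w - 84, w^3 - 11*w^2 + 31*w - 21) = w - 7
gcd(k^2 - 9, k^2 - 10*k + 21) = k - 3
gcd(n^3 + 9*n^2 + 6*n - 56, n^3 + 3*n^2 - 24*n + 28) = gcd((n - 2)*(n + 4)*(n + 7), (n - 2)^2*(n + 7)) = n^2 + 5*n - 14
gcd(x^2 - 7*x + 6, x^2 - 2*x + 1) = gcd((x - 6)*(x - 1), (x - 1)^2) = x - 1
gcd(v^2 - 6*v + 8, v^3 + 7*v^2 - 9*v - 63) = 1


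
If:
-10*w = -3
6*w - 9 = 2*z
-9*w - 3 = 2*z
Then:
No Solution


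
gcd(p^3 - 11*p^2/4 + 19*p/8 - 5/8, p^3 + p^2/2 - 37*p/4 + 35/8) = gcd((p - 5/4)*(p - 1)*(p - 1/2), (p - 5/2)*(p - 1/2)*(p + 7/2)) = p - 1/2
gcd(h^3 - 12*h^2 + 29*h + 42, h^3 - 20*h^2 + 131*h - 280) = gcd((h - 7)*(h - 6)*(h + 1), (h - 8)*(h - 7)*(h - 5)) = h - 7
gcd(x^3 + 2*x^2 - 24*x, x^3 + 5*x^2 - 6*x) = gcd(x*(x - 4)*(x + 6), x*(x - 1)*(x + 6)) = x^2 + 6*x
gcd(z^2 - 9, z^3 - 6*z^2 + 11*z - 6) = z - 3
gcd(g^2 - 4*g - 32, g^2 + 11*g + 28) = g + 4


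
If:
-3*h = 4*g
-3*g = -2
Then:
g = 2/3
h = -8/9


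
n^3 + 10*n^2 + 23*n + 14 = (n + 1)*(n + 2)*(n + 7)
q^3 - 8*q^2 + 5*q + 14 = (q - 7)*(q - 2)*(q + 1)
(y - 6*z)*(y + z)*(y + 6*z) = y^3 + y^2*z - 36*y*z^2 - 36*z^3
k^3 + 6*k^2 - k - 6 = (k - 1)*(k + 1)*(k + 6)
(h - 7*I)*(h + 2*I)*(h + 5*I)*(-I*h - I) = -I*h^4 - I*h^3 - 39*I*h^2 + 70*h - 39*I*h + 70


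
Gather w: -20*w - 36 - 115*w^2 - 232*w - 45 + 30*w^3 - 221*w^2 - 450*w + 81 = 30*w^3 - 336*w^2 - 702*w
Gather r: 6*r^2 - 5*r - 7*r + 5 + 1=6*r^2 - 12*r + 6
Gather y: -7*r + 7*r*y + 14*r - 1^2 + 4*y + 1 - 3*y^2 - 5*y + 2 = 7*r - 3*y^2 + y*(7*r - 1) + 2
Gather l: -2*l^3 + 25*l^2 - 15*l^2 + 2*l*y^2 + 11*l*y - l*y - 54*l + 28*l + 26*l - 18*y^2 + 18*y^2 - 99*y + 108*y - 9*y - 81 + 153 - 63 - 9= -2*l^3 + 10*l^2 + l*(2*y^2 + 10*y)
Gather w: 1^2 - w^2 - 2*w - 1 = -w^2 - 2*w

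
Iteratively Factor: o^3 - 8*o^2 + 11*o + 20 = (o + 1)*(o^2 - 9*o + 20) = (o - 5)*(o + 1)*(o - 4)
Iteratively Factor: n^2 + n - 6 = (n + 3)*(n - 2)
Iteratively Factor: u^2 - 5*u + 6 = (u - 2)*(u - 3)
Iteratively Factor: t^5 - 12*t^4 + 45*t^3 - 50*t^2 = (t - 5)*(t^4 - 7*t^3 + 10*t^2) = (t - 5)^2*(t^3 - 2*t^2) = t*(t - 5)^2*(t^2 - 2*t) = t^2*(t - 5)^2*(t - 2)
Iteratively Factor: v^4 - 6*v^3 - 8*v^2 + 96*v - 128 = (v - 4)*(v^3 - 2*v^2 - 16*v + 32) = (v - 4)^2*(v^2 + 2*v - 8) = (v - 4)^2*(v + 4)*(v - 2)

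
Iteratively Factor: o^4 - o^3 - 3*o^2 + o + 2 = (o + 1)*(o^3 - 2*o^2 - o + 2) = (o - 1)*(o + 1)*(o^2 - o - 2) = (o - 1)*(o + 1)^2*(o - 2)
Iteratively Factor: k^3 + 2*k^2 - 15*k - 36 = (k + 3)*(k^2 - k - 12) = (k + 3)^2*(k - 4)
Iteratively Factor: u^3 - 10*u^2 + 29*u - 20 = (u - 4)*(u^2 - 6*u + 5) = (u - 4)*(u - 1)*(u - 5)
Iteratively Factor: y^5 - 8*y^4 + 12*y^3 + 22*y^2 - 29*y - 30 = (y - 5)*(y^4 - 3*y^3 - 3*y^2 + 7*y + 6) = (y - 5)*(y + 1)*(y^3 - 4*y^2 + y + 6) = (y - 5)*(y - 3)*(y + 1)*(y^2 - y - 2) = (y - 5)*(y - 3)*(y - 2)*(y + 1)*(y + 1)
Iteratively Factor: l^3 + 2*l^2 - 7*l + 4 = (l - 1)*(l^2 + 3*l - 4) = (l - 1)^2*(l + 4)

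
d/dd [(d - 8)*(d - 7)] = 2*d - 15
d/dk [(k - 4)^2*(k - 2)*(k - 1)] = 4*k^3 - 33*k^2 + 84*k - 64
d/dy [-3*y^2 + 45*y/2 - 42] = 45/2 - 6*y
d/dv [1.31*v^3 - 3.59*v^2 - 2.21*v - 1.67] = 3.93*v^2 - 7.18*v - 2.21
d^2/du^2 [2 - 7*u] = 0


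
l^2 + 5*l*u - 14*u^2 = (l - 2*u)*(l + 7*u)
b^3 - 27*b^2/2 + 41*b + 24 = (b - 8)*(b - 6)*(b + 1/2)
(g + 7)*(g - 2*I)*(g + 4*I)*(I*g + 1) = I*g^4 - g^3 + 7*I*g^3 - 7*g^2 + 10*I*g^2 + 8*g + 70*I*g + 56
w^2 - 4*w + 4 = (w - 2)^2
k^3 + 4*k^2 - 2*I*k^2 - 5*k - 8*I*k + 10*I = (k - 1)*(k + 5)*(k - 2*I)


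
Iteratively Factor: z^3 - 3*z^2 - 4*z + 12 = (z + 2)*(z^2 - 5*z + 6) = (z - 2)*(z + 2)*(z - 3)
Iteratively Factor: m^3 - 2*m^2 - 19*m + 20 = (m + 4)*(m^2 - 6*m + 5) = (m - 5)*(m + 4)*(m - 1)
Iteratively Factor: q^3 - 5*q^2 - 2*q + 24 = (q - 4)*(q^2 - q - 6) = (q - 4)*(q - 3)*(q + 2)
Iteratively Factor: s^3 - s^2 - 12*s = (s - 4)*(s^2 + 3*s) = (s - 4)*(s + 3)*(s)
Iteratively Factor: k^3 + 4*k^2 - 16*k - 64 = (k + 4)*(k^2 - 16) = (k + 4)^2*(k - 4)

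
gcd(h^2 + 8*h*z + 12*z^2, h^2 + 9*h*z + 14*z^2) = h + 2*z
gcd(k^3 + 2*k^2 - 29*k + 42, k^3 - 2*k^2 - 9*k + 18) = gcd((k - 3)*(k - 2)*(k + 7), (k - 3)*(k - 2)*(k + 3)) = k^2 - 5*k + 6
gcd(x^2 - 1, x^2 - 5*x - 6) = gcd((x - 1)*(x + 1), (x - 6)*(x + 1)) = x + 1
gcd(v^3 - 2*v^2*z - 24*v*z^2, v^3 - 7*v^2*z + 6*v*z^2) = -v^2 + 6*v*z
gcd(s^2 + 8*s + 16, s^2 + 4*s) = s + 4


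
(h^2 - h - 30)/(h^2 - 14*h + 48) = (h + 5)/(h - 8)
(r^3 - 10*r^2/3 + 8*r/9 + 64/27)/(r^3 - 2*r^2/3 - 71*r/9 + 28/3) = (9*r^2 - 18*r - 16)/(3*(3*r^2 + 2*r - 21))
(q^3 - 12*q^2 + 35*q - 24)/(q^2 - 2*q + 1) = (q^2 - 11*q + 24)/(q - 1)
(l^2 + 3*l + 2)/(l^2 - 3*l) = (l^2 + 3*l + 2)/(l*(l - 3))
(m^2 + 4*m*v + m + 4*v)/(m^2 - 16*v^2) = (-m - 1)/(-m + 4*v)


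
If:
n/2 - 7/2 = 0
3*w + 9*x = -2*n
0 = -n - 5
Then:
No Solution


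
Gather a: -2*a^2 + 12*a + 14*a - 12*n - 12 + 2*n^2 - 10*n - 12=-2*a^2 + 26*a + 2*n^2 - 22*n - 24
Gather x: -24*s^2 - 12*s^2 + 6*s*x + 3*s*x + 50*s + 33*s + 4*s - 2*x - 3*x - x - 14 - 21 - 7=-36*s^2 + 87*s + x*(9*s - 6) - 42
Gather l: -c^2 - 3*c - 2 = -c^2 - 3*c - 2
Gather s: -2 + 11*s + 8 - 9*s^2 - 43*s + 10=-9*s^2 - 32*s + 16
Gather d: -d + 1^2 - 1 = -d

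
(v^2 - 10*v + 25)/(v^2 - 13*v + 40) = (v - 5)/(v - 8)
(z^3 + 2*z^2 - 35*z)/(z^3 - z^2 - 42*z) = (-z^2 - 2*z + 35)/(-z^2 + z + 42)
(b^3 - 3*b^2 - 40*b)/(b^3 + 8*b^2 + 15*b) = (b - 8)/(b + 3)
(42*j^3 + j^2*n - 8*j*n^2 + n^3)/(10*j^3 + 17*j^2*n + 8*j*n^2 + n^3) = (21*j^2 - 10*j*n + n^2)/(5*j^2 + 6*j*n + n^2)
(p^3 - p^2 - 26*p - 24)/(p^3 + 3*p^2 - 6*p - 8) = (p - 6)/(p - 2)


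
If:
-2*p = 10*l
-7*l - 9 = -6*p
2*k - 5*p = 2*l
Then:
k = 207/74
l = -9/37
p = 45/37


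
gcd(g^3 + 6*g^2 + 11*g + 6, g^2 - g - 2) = g + 1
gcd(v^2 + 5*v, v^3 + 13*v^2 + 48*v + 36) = 1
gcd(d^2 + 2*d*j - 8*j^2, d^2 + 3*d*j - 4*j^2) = d + 4*j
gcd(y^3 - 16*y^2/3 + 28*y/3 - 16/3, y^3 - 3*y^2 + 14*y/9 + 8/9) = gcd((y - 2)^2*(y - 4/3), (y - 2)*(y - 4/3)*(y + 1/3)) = y^2 - 10*y/3 + 8/3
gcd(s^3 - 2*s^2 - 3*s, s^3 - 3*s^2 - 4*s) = s^2 + s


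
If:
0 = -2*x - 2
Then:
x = -1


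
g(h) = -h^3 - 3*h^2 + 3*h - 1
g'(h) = -3*h^2 - 6*h + 3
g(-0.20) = -1.71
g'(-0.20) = 4.08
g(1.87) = -12.42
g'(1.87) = -18.71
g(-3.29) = -7.73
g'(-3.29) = -9.73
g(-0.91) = -5.46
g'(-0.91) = 5.98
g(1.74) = -10.13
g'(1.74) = -16.52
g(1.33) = -4.67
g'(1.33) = -10.29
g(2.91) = -42.32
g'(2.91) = -39.86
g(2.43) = -25.77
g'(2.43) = -29.29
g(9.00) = -946.00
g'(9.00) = -294.00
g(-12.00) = 1259.00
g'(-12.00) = -357.00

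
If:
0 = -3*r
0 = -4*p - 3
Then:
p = -3/4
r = 0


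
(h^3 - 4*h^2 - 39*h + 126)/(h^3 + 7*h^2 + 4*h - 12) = (h^2 - 10*h + 21)/(h^2 + h - 2)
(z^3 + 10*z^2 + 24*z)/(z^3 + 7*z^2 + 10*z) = (z^2 + 10*z + 24)/(z^2 + 7*z + 10)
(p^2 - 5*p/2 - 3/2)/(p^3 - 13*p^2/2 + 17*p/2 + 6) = 1/(p - 4)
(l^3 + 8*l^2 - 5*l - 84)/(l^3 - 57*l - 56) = (l^2 + l - 12)/(l^2 - 7*l - 8)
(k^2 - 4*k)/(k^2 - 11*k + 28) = k/(k - 7)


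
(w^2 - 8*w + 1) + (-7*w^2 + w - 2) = -6*w^2 - 7*w - 1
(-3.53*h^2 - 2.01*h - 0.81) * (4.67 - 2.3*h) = 8.119*h^3 - 11.8621*h^2 - 7.5237*h - 3.7827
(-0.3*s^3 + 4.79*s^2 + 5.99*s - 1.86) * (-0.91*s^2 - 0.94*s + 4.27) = 0.273*s^5 - 4.0769*s^4 - 11.2345*s^3 + 16.5153*s^2 + 27.3257*s - 7.9422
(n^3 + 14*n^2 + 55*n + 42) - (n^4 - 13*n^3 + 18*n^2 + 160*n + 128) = -n^4 + 14*n^3 - 4*n^2 - 105*n - 86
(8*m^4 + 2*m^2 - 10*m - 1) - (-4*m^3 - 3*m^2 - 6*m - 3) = 8*m^4 + 4*m^3 + 5*m^2 - 4*m + 2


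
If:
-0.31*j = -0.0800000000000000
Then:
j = 0.26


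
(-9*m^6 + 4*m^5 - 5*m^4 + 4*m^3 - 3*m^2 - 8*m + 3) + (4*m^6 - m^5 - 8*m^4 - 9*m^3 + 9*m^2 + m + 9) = -5*m^6 + 3*m^5 - 13*m^4 - 5*m^3 + 6*m^2 - 7*m + 12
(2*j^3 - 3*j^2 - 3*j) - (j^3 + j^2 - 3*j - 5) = j^3 - 4*j^2 + 5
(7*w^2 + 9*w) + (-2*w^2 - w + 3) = 5*w^2 + 8*w + 3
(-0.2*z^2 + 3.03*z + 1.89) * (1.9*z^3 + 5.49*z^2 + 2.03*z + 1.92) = -0.38*z^5 + 4.659*z^4 + 19.8197*z^3 + 16.143*z^2 + 9.6543*z + 3.6288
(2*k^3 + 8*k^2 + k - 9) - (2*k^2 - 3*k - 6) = 2*k^3 + 6*k^2 + 4*k - 3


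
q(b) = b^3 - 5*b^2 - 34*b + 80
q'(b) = 3*b^2 - 10*b - 34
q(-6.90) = -251.96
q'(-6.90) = 177.83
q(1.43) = 24.08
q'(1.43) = -42.17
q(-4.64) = 30.21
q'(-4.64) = 76.99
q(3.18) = -46.52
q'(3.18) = -35.46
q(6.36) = -81.23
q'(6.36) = 23.75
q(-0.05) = 81.69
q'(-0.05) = -33.49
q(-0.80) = 103.49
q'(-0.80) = -24.08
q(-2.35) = 119.31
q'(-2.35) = 6.07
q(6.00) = -88.00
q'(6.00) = 14.00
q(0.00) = 80.00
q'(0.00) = -34.00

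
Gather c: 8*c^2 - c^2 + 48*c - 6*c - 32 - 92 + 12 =7*c^2 + 42*c - 112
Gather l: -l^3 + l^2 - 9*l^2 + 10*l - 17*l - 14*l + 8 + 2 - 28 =-l^3 - 8*l^2 - 21*l - 18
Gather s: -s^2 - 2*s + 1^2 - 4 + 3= -s^2 - 2*s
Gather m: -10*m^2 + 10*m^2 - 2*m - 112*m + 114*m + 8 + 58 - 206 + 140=0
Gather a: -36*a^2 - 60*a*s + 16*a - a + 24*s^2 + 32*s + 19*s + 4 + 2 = -36*a^2 + a*(15 - 60*s) + 24*s^2 + 51*s + 6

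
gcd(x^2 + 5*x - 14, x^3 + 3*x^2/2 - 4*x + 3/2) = 1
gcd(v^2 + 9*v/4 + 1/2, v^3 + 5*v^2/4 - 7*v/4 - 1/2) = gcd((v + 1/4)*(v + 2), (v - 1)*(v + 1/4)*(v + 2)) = v^2 + 9*v/4 + 1/2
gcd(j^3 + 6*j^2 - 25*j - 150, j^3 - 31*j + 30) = j^2 + j - 30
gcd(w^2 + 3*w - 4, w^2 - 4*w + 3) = w - 1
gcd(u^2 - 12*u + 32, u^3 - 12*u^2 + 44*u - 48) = u - 4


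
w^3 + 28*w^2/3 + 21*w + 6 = (w + 1/3)*(w + 3)*(w + 6)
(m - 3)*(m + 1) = m^2 - 2*m - 3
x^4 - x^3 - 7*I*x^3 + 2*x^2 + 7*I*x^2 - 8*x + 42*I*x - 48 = (x - 3)*(x + 2)*(x - 8*I)*(x + I)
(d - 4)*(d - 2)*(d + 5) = d^3 - d^2 - 22*d + 40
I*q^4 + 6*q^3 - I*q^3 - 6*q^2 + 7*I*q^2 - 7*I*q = q*(q - 7*I)*(q + I)*(I*q - I)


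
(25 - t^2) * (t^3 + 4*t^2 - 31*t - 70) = -t^5 - 4*t^4 + 56*t^3 + 170*t^2 - 775*t - 1750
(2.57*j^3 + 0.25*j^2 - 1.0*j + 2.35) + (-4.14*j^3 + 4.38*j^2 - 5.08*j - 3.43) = -1.57*j^3 + 4.63*j^2 - 6.08*j - 1.08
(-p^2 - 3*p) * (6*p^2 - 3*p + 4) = -6*p^4 - 15*p^3 + 5*p^2 - 12*p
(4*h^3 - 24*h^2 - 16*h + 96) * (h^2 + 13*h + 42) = 4*h^5 + 28*h^4 - 160*h^3 - 1120*h^2 + 576*h + 4032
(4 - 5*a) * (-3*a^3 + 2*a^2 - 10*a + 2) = 15*a^4 - 22*a^3 + 58*a^2 - 50*a + 8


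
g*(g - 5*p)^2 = g^3 - 10*g^2*p + 25*g*p^2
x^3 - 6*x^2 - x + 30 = (x - 5)*(x - 3)*(x + 2)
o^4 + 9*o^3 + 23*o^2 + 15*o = o*(o + 1)*(o + 3)*(o + 5)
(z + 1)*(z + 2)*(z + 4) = z^3 + 7*z^2 + 14*z + 8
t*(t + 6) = t^2 + 6*t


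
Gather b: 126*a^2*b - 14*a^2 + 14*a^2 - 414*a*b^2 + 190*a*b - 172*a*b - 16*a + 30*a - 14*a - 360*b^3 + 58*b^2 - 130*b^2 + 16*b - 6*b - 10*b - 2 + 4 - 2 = -360*b^3 + b^2*(-414*a - 72) + b*(126*a^2 + 18*a)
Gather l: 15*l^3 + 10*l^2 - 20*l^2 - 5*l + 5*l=15*l^3 - 10*l^2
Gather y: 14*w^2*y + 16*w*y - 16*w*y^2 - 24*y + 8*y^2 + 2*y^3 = 2*y^3 + y^2*(8 - 16*w) + y*(14*w^2 + 16*w - 24)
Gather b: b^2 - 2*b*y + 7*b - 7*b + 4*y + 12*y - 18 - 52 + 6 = b^2 - 2*b*y + 16*y - 64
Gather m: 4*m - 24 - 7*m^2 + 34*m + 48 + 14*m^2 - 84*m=7*m^2 - 46*m + 24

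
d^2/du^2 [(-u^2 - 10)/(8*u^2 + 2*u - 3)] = 2*(16*u^3 - 1992*u^2 - 480*u - 289)/(512*u^6 + 384*u^5 - 480*u^4 - 280*u^3 + 180*u^2 + 54*u - 27)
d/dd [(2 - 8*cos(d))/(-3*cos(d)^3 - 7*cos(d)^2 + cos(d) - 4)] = 2*(24*cos(d)^3 + 19*cos(d)^2 - 14*cos(d) - 15)*sin(d)/(3*cos(d)^3 + 7*cos(d)^2 - cos(d) + 4)^2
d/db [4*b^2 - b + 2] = 8*b - 1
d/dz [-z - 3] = -1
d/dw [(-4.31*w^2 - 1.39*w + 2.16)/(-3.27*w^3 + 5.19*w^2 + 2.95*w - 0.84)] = (-14.0937*w^4 - 9.0906*w^3 + 15.6892*w^2 - 15.18*w - 5.2044)/(10.6929*w^6 - 33.9426*w^5 + 7.6431*w^4 + 36.1146*w^3 - 0.0167000000000002*w^2 - 4.956*w + 0.7056)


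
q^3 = q^3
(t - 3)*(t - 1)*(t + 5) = t^3 + t^2 - 17*t + 15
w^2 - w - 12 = (w - 4)*(w + 3)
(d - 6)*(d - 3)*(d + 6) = d^3 - 3*d^2 - 36*d + 108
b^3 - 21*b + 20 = (b - 4)*(b - 1)*(b + 5)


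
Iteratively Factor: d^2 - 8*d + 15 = (d - 5)*(d - 3)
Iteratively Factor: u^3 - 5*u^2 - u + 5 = (u + 1)*(u^2 - 6*u + 5) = (u - 5)*(u + 1)*(u - 1)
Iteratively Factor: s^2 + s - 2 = (s - 1)*(s + 2)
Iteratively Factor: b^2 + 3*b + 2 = (b + 1)*(b + 2)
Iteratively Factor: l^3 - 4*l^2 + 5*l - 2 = (l - 1)*(l^2 - 3*l + 2) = (l - 2)*(l - 1)*(l - 1)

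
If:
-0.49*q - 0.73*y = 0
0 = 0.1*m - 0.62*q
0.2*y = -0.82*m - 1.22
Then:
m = -1.53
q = -0.25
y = 0.17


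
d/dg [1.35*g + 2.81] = 1.35000000000000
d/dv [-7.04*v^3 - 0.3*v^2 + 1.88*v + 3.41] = -21.12*v^2 - 0.6*v + 1.88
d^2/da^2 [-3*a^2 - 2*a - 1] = -6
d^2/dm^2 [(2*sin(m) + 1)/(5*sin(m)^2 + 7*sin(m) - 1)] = (-50*sin(m)^5 - 30*sin(m)^4 - 65*sin(m)^3 + 67*sin(m)^2 + 261*sin(m) + 136)/(5*sin(m)^2 + 7*sin(m) - 1)^3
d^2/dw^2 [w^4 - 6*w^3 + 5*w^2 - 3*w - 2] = 12*w^2 - 36*w + 10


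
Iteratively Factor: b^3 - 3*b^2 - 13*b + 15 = (b - 1)*(b^2 - 2*b - 15) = (b - 5)*(b - 1)*(b + 3)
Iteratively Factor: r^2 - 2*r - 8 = (r - 4)*(r + 2)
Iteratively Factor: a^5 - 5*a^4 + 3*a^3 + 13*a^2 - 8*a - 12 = (a + 1)*(a^4 - 6*a^3 + 9*a^2 + 4*a - 12) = (a - 3)*(a + 1)*(a^3 - 3*a^2 + 4) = (a - 3)*(a - 2)*(a + 1)*(a^2 - a - 2) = (a - 3)*(a - 2)*(a + 1)^2*(a - 2)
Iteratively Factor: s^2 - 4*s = (s)*(s - 4)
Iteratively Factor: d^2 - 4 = (d + 2)*(d - 2)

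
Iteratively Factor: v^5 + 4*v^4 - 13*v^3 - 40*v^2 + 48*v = (v)*(v^4 + 4*v^3 - 13*v^2 - 40*v + 48) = v*(v + 4)*(v^3 - 13*v + 12) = v*(v - 3)*(v + 4)*(v^2 + 3*v - 4) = v*(v - 3)*(v - 1)*(v + 4)*(v + 4)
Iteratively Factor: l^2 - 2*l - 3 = (l - 3)*(l + 1)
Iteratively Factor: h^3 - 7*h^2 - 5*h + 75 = (h + 3)*(h^2 - 10*h + 25) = (h - 5)*(h + 3)*(h - 5)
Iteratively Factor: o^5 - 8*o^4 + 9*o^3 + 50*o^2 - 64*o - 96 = (o + 2)*(o^4 - 10*o^3 + 29*o^2 - 8*o - 48) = (o - 3)*(o + 2)*(o^3 - 7*o^2 + 8*o + 16) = (o - 3)*(o + 1)*(o + 2)*(o^2 - 8*o + 16) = (o - 4)*(o - 3)*(o + 1)*(o + 2)*(o - 4)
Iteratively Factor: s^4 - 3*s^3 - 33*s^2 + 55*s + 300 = (s + 3)*(s^3 - 6*s^2 - 15*s + 100) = (s - 5)*(s + 3)*(s^2 - s - 20) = (s - 5)*(s + 3)*(s + 4)*(s - 5)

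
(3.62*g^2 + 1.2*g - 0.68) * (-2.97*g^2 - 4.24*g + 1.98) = -10.7514*g^4 - 18.9128*g^3 + 4.0992*g^2 + 5.2592*g - 1.3464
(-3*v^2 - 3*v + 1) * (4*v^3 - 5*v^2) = -12*v^5 + 3*v^4 + 19*v^3 - 5*v^2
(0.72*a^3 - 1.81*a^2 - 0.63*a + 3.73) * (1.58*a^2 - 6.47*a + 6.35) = 1.1376*a^5 - 7.5182*a^4 + 15.2873*a^3 - 1.524*a^2 - 28.1336*a + 23.6855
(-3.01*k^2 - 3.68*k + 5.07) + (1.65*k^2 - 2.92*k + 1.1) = -1.36*k^2 - 6.6*k + 6.17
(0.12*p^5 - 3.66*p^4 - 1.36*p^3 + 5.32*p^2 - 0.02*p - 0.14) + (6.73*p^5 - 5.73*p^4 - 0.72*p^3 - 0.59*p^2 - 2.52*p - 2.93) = 6.85*p^5 - 9.39*p^4 - 2.08*p^3 + 4.73*p^2 - 2.54*p - 3.07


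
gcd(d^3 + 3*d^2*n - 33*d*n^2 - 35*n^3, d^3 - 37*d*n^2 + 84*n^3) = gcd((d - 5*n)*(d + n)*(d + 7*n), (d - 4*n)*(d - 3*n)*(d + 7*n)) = d + 7*n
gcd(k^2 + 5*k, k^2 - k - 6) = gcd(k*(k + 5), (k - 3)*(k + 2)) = 1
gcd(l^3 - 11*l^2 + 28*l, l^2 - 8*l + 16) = l - 4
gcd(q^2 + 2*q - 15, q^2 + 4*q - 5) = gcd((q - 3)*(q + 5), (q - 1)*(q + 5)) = q + 5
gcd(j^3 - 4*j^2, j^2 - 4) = 1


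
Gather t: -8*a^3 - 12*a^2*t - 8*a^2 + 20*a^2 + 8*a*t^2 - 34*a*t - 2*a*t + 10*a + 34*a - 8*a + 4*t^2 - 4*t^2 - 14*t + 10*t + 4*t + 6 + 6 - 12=-8*a^3 + 12*a^2 + 8*a*t^2 + 36*a + t*(-12*a^2 - 36*a)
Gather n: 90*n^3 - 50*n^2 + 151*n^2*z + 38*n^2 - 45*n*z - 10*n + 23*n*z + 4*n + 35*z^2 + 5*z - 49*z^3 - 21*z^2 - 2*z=90*n^3 + n^2*(151*z - 12) + n*(-22*z - 6) - 49*z^3 + 14*z^2 + 3*z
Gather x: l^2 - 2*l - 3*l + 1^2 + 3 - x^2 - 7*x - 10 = l^2 - 5*l - x^2 - 7*x - 6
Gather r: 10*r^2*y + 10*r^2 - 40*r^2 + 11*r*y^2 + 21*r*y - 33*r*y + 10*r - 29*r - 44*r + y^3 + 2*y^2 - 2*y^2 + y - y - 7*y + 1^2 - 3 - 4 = r^2*(10*y - 30) + r*(11*y^2 - 12*y - 63) + y^3 - 7*y - 6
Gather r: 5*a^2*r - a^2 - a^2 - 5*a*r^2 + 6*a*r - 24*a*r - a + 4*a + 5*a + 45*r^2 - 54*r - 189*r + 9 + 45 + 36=-2*a^2 + 8*a + r^2*(45 - 5*a) + r*(5*a^2 - 18*a - 243) + 90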